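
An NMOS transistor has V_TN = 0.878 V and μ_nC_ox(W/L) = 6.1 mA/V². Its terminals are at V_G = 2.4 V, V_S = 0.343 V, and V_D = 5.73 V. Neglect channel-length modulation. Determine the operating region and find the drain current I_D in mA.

Saturation; I_D = 4.24 mA

V_GS = V_G − V_S = 2.4 − 0.343 = 2.06 V; V_DS = V_D − V_S = 5.73 − 0.343 = 5.39 V.
V_ov = V_GS − V_TN = 2.06 − 0.878 = 1.18 V.
Since V_DS = 5.39 V ≥ V_ov = 1.18 V, the device is in saturation.
I_D = ½ k_n V_ov² = 0.5 × 6.1 × 1.18² = 4.24 mA.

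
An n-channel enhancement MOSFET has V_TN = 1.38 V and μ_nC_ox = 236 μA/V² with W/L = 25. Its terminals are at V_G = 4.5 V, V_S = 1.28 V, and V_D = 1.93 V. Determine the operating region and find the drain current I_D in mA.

V_GS = V_G − V_S = 4.5 − 1.28 = 3.22 V; V_DS = V_D − V_S = 1.93 − 1.28 = 0.65 V.
k_n = μ_nC_ox · (W/L) = 5.9 mA/V².
V_ov = V_GS − V_TN = 3.22 − 1.38 = 1.84 V.
Since V_DS = 0.65 V < V_ov = 1.84 V, the device is in the triode region.
I_D = k_n [V_ov · V_DS − ½ V_DS²] = 5.9 × [1.84 × 0.65 − 0.5 × 0.65²] = 5.81 mA.

Triode; I_D = 5.81 mA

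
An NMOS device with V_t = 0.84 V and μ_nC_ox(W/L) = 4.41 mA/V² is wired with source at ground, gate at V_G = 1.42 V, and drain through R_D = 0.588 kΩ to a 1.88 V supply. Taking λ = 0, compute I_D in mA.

I_D = 0.742 mA

V_GS = V_G = 1.42 V, so V_ov = 1.42 − 0.84 = 0.58 V.
Assume saturation: I_D = ½ k_n V_ov² = 0.5 × 4.41 × 0.58² = 0.742 mA, giving V_DS = V_DD − I_D R_D = 1.88 − 0.742 × 0.588 = 1.44 V.
V_DS = 1.44 V ≥ V_ov = 0.58 V, confirming saturation.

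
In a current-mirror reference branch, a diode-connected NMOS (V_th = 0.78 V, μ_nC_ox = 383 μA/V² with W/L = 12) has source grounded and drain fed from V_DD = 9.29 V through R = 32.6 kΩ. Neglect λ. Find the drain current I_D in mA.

With gate tied to drain, V_GS = V_DS ≥ V_GS − V_th, so the device is in saturation.
k_n = μ_nC_ox · (W/L) = 4.596 mA/V².
KCL at the drain: ½ k_n (V_GS − V_th)² = (V_DD − V_GS)/R.
Let x = V_GS − 0.78. Then 74.9 x² + x − 8.51 = 0, giving x = 0.33 V (positive root), so V_GS = 1.11 V.
I_D = (V_DD − V_GS)/R = (9.29 − 1.11) / 32.6 = 0.251 mA.

I_D = 0.251 mA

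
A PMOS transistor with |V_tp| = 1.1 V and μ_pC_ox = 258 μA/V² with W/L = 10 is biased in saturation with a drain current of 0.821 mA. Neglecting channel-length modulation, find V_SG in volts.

V_SG = 1.90 V

k_p = μ_pC_ox · (W/L) = 2.58 mA/V².
In saturation I_D = ½ k_p (V_SG − |V_tp|)², so V_SG − |V_tp| = √(2 I_D / k_p) = √(2 × 0.821 / 2.58) = 0.798 V.
V_SG = 1.1 + 0.798 = 1.9 V.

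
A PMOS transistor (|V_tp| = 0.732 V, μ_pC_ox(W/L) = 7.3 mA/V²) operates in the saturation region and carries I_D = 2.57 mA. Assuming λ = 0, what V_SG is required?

V_SG = 1.57 V

In saturation I_D = ½ k_p (V_SG − |V_tp|)², so V_SG − |V_tp| = √(2 I_D / k_p) = √(2 × 2.57 / 7.3) = 0.839 V.
V_SG = 0.732 + 0.839 = 1.57 V.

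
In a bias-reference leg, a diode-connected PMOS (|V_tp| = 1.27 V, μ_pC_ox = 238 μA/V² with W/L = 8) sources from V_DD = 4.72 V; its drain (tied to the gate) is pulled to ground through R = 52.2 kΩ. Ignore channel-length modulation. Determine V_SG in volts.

With gate tied to drain, V_SG = V_SD ≥ V_SG − |V_tp|, so the device is in saturation.
k_p = μ_pC_ox · (W/L) = 1.904 mA/V².
KCL at the drain: ½ k_p (V_SG − |V_tp|)² = (V_DD − V_SG)/R.
Let x = V_SG − 1.27. Then 49.7 x² + x − 3.45 = 0, giving x = 0.254 V (positive root), so V_SG = 1.52 V.
I_D = (V_DD − V_SG)/R = (4.72 − 1.52) / 52.2 = 0.0612 mA.

V_SG = 1.52 V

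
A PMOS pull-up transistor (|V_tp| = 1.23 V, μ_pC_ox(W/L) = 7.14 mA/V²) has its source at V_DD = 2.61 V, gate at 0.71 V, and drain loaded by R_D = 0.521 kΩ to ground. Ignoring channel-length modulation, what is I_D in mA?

I_D = 1.60 mA

V_SG = V_DD − V_G = 2.61 − 0.71 = 1.9 V, so V_ov = 1.9 − 1.23 = 0.67 V.
Assume saturation: I_D = ½ k_p V_ov² = 0.5 × 7.14 × 0.67² = 1.6 mA, giving V_SD = V_DD − I_D R_D = 2.61 − 1.6 × 0.521 = 1.78 V.
V_SD = 1.78 V ≥ V_ov = 0.67 V, confirming saturation.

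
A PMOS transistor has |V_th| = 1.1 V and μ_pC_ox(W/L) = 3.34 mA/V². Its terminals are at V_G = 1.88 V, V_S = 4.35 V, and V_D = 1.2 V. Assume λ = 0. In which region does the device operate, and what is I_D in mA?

V_SG = V_S − V_G = 4.35 − 1.88 = 2.47 V; V_SD = V_S − V_D = 4.35 − 1.2 = 3.15 V.
V_ov = V_SG − |V_th| = 2.47 − 1.1 = 1.37 V.
Since V_SD = 3.15 V ≥ V_ov = 1.37 V, the device is in saturation.
I_D = ½ k_p V_ov² = 0.5 × 3.34 × 1.37² = 3.13 mA.

Saturation; I_D = 3.13 mA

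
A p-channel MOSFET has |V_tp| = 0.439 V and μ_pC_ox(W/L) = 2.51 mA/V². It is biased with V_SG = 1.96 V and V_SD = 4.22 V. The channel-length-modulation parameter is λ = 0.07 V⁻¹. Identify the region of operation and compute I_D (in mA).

Saturation; I_D = 3.76 mA

V_ov = V_SG − |V_tp| = 1.96 − 0.439 = 1.52 V.
Since V_SD = 4.22 V ≥ V_ov = 1.52 V, the device is in saturation.
I_D = ½ k_p V_ov² (1 + λ V_SD) = 0.5 × 2.51 × 1.52² × (1 + 0.07 × 4.22) = 3.76 mA.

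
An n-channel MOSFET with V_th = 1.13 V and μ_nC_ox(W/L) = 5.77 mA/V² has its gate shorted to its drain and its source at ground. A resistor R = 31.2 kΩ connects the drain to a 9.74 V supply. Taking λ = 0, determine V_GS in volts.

V_GS = 1.43 V

With gate tied to drain, V_GS = V_DS ≥ V_GS − V_th, so the device is in saturation.
KCL at the drain: ½ k_n (V_GS − V_th)² = (V_DD − V_GS)/R.
Let x = V_GS − 1.13. Then 90 x² + x − 8.61 = 0, giving x = 0.304 V (positive root), so V_GS = 1.43 V.
I_D = (V_DD − V_GS)/R = (9.74 − 1.43) / 31.2 = 0.266 mA.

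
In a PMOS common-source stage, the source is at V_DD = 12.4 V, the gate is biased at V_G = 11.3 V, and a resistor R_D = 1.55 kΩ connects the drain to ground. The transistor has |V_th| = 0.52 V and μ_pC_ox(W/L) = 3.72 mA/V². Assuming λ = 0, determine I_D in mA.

V_SG = V_DD − V_G = 12.4 − 11.3 = 1.1 V, so V_ov = 1.1 − 0.52 = 0.58 V.
Assume saturation: I_D = ½ k_p V_ov² = 0.5 × 3.72 × 0.58² = 0.626 mA, giving V_SD = V_DD − I_D R_D = 12.4 − 0.626 × 1.55 = 11.4 V.
V_SD = 11.4 V ≥ V_ov = 0.58 V, confirming saturation.

I_D = 0.626 mA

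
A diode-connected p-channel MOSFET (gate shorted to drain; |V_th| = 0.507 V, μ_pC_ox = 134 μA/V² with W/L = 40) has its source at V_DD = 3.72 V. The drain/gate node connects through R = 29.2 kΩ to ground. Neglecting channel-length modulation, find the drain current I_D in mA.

I_D = 0.103 mA

With gate tied to drain, V_SG = V_SD ≥ V_SG − |V_th|, so the device is in saturation.
k_p = μ_pC_ox · (W/L) = 5.36 mA/V².
KCL at the drain: ½ k_p (V_SG − |V_th|)² = (V_DD − V_SG)/R.
Let x = V_SG − 0.507. Then 78.3 x² + x − 3.213 = 0, giving x = 0.196 V (positive root), so V_SG = 0.703 V.
I_D = (V_DD − V_SG)/R = (3.72 − 0.703) / 29.2 = 0.103 mA.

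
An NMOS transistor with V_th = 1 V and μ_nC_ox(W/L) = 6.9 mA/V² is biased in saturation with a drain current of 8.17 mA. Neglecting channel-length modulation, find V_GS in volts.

In saturation I_D = ½ k_n (V_GS − V_th)², so V_GS − V_th = √(2 I_D / k_n) = √(2 × 8.17 / 6.9) = 1.54 V.
V_GS = 1 + 1.54 = 2.54 V.

V_GS = 2.54 V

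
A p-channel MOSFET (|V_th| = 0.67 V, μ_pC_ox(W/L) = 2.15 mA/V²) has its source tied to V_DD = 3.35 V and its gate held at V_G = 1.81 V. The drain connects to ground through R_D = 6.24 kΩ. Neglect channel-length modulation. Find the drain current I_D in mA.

V_SG = V_DD − V_G = 3.35 − 1.81 = 1.54 V, so V_ov = 1.54 − 0.67 = 0.87 V.
Assume saturation: I_D = ½ k_p V_ov² = 0.5 × 2.15 × 0.87² = 0.814 mA, giving V_SD = V_DD − I_D R_D = 3.35 − 0.814 × 6.24 = -1.73 V.
But -1.73 V < V_ov = 0.87 V, so the device is actually in triode.
In triode I_D = k_p[V_ov V_SD − ½ V_SD²] and I_D = (V_DD − V_SD)/R_D. Equating: 6.71 V_SD² − 12.67 V_SD + 3.35 = 0, giving V_SD = 0.318 V (the root below V_ov).
I_D = (3.35 − 0.318) / 6.24 = 0.486 mA.

I_D = 0.486 mA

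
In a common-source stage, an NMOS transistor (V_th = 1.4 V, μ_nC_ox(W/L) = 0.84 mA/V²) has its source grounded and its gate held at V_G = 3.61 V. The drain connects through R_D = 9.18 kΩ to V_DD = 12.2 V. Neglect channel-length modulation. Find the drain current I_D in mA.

V_GS = V_G = 3.61 V, so V_ov = 3.61 − 1.4 = 2.21 V.
Assume saturation: I_D = ½ k_n V_ov² = 0.5 × 0.84 × 2.21² = 2.05 mA, giving V_DS = V_DD − I_D R_D = 12.2 − 2.05 × 9.18 = -6.63 V.
But -6.63 V < V_ov = 2.21 V, so the device is actually in triode.
In triode I_D = k_n[V_ov V_DS − ½ V_DS²] and I_D = (V_DD − V_DS)/R_D. Equating: 3.86 V_DS² − 18.04 V_DS + 12.2 = 0, giving V_DS = 0.82 V (the root below V_ov).
I_D = (12.2 − 0.82) / 9.18 = 1.24 mA.

I_D = 1.24 mA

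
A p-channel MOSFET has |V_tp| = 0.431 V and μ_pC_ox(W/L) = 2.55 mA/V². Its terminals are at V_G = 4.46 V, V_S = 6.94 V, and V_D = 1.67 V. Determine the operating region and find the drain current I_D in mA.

Saturation; I_D = 5.35 mA

V_SG = V_S − V_G = 6.94 − 4.46 = 2.48 V; V_SD = V_S − V_D = 6.94 − 1.67 = 5.27 V.
V_ov = V_SG − |V_tp| = 2.48 − 0.431 = 2.05 V.
Since V_SD = 5.27 V ≥ V_ov = 2.05 V, the device is in saturation.
I_D = ½ k_p V_ov² = 0.5 × 2.55 × 2.05² = 5.35 mA.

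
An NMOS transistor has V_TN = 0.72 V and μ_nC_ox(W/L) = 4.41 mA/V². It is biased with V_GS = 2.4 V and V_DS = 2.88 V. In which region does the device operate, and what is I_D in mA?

V_ov = V_GS − V_TN = 2.4 − 0.72 = 1.68 V.
Since V_DS = 2.88 V ≥ V_ov = 1.68 V, the device is in saturation.
I_D = ½ k_n V_ov² = 0.5 × 4.41 × 1.68² = 6.22 mA.

Saturation; I_D = 6.22 mA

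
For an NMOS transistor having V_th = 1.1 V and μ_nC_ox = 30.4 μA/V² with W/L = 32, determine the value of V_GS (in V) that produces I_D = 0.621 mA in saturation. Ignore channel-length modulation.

k_n = μ_nC_ox · (W/L) = 0.9728 mA/V².
In saturation I_D = ½ k_n (V_GS − V_th)², so V_GS − V_th = √(2 I_D / k_n) = √(2 × 0.621 / 0.9728) = 1.13 V.
V_GS = 1.1 + 1.13 = 2.23 V.

V_GS = 2.23 V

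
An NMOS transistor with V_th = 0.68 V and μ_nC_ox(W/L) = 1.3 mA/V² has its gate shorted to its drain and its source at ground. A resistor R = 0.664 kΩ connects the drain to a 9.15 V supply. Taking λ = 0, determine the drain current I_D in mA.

I_D = 7.60 mA

With gate tied to drain, V_GS = V_DS ≥ V_GS − V_th, so the device is in saturation.
KCL at the drain: ½ k_n (V_GS − V_th)² = (V_DD − V_GS)/R.
Let x = V_GS − 0.68. Then 0.432 x² + x − 8.47 = 0, giving x = 3.42 V (positive root), so V_GS = 4.1 V.
I_D = (V_DD − V_GS)/R = (9.15 − 4.1) / 0.664 = 7.6 mA.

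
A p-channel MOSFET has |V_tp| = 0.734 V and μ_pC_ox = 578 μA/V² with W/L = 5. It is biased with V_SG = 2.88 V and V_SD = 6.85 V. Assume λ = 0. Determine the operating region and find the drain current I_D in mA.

Saturation; I_D = 6.65 mA

k_p = μ_pC_ox · (W/L) = 2.89 mA/V².
V_ov = V_SG − |V_tp| = 2.88 − 0.734 = 2.15 V.
Since V_SD = 6.85 V ≥ V_ov = 2.15 V, the device is in saturation.
I_D = ½ k_p V_ov² = 0.5 × 2.89 × 2.15² = 6.65 mA.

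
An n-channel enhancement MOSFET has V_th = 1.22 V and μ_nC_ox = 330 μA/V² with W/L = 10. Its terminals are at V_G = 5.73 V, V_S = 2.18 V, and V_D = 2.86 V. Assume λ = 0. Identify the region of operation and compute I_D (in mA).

V_GS = V_G − V_S = 5.73 − 2.18 = 3.55 V; V_DS = V_D − V_S = 2.86 − 2.18 = 0.68 V.
k_n = μ_nC_ox · (W/L) = 3.3 mA/V².
V_ov = V_GS − V_th = 3.55 − 1.22 = 2.33 V.
Since V_DS = 0.68 V < V_ov = 2.33 V, the device is in the triode region.
I_D = k_n [V_ov · V_DS − ½ V_DS²] = 3.3 × [2.33 × 0.68 − 0.5 × 0.68²] = 4.47 mA.

Triode; I_D = 4.47 mA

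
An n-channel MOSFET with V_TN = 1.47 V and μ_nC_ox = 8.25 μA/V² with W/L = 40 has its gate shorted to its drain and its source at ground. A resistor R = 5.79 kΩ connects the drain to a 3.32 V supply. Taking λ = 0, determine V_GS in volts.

V_GS = 2.43 V

With gate tied to drain, V_GS = V_DS ≥ V_GS − V_TN, so the device is in saturation.
k_n = μ_nC_ox · (W/L) = 0.33 mA/V².
KCL at the drain: ½ k_n (V_GS − V_TN)² = (V_DD − V_GS)/R.
Let x = V_GS − 1.47. Then 0.955 x² + x − 1.85 = 0, giving x = 0.963 V (positive root), so V_GS = 2.43 V.
I_D = (V_DD − V_GS)/R = (3.32 − 2.43) / 5.79 = 0.153 mA.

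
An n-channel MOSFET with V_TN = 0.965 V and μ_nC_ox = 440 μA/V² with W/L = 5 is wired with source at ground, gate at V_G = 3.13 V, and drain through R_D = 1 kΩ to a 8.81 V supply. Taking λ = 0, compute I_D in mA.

I_D = 5.16 mA

V_GS = V_G = 3.13 V, so V_ov = 3.13 − 0.965 = 2.17 V.
k_n = μ_nC_ox · (W/L) = 2.2 mA/V².
Assume saturation: I_D = ½ k_n V_ov² = 0.5 × 2.2 × 2.17² = 5.16 mA, giving V_DS = V_DD − I_D R_D = 8.81 − 5.16 × 1 = 3.65 V.
V_DS = 3.65 V ≥ V_ov = 2.17 V, confirming saturation.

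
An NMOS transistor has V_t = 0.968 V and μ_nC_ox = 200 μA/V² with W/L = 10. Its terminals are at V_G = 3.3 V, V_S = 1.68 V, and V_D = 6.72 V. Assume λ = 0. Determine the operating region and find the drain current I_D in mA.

V_GS = V_G − V_S = 3.3 − 1.68 = 1.62 V; V_DS = V_D − V_S = 6.72 − 1.68 = 5.04 V.
k_n = μ_nC_ox · (W/L) = 2 mA/V².
V_ov = V_GS − V_t = 1.62 − 0.968 = 0.652 V.
Since V_DS = 5.04 V ≥ V_ov = 0.652 V, the device is in saturation.
I_D = ½ k_n V_ov² = 0.5 × 2 × 0.652² = 0.425 mA.

Saturation; I_D = 0.425 mA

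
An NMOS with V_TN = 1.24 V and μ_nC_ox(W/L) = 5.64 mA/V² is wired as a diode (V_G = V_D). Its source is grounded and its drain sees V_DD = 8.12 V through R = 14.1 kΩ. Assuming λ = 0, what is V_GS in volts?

V_GS = 1.64 V

With gate tied to drain, V_GS = V_DS ≥ V_GS − V_TN, so the device is in saturation.
KCL at the drain: ½ k_n (V_GS − V_TN)² = (V_DD − V_GS)/R.
Let x = V_GS − 1.24. Then 39.8 x² + x − 6.88 = 0, giving x = 0.404 V (positive root), so V_GS = 1.64 V.
I_D = (V_DD − V_GS)/R = (8.12 − 1.64) / 14.1 = 0.459 mA.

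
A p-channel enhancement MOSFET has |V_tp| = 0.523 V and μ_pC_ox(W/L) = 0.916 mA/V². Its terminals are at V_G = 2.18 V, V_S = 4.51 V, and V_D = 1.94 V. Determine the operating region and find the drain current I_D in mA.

V_SG = V_S − V_G = 4.51 − 2.18 = 2.33 V; V_SD = V_S − V_D = 4.51 − 1.94 = 2.57 V.
V_ov = V_SG − |V_tp| = 2.33 − 0.523 = 1.81 V.
Since V_SD = 2.57 V ≥ V_ov = 1.81 V, the device is in saturation.
I_D = ½ k_p V_ov² = 0.5 × 0.916 × 1.81² = 1.5 mA.

Saturation; I_D = 1.50 mA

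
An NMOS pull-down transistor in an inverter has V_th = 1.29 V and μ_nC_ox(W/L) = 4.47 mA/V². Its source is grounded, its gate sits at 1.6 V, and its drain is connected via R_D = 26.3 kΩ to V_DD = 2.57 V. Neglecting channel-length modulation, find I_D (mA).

V_GS = V_G = 1.6 V, so V_ov = 1.6 − 1.29 = 0.31 V.
Assume saturation: I_D = ½ k_n V_ov² = 0.5 × 4.47 × 0.31² = 0.215 mA, giving V_DS = V_DD − I_D R_D = 2.57 − 0.215 × 26.3 = -3.08 V.
But -3.08 V < V_ov = 0.31 V, so the device is actually in triode.
In triode I_D = k_n[V_ov V_DS − ½ V_DS²] and I_D = (V_DD − V_DS)/R_D. Equating: 58.8 V_DS² − 37.44 V_DS + 2.57 = 0, giving V_DS = 0.0782 V (the root below V_ov).
I_D = (2.57 − 0.0782) / 26.3 = 0.0947 mA.

I_D = 0.0947 mA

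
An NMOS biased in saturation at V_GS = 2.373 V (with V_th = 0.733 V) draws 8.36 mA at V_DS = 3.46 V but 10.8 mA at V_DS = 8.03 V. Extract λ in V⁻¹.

λ = 0.0820 V⁻¹

With V_GS fixed, I_D ∝ (1 + λ V_DS) in saturation, so I_D2/I_D1 = (1 + λ V_DS2)/(1 + λ V_DS1).
10.8/8.36 = 1.292 = (1 + 8.03 λ)/(1 + 3.46 λ).
Solving: λ (I_D1 V_DS2 − I_D2 V_DS1) = I_D2 − I_D1, so λ = (10.8 − 8.36) / (8.36 × 8.03 − 10.8 × 3.46) = 2.44 / 29.8 = 0.082 V⁻¹.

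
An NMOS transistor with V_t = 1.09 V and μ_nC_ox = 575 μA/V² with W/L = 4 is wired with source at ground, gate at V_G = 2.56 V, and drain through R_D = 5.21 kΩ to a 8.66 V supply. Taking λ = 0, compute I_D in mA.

V_GS = V_G = 2.56 V, so V_ov = 2.56 − 1.09 = 1.47 V.
k_n = μ_nC_ox · (W/L) = 2.3 mA/V².
Assume saturation: I_D = ½ k_n V_ov² = 0.5 × 2.3 × 1.47² = 2.49 mA, giving V_DS = V_DD − I_D R_D = 8.66 − 2.49 × 5.21 = -4.29 V.
But -4.29 V < V_ov = 1.47 V, so the device is actually in triode.
In triode I_D = k_n[V_ov V_DS − ½ V_DS²] and I_D = (V_DD − V_DS)/R_D. Equating: 5.99 V_DS² − 18.62 V_DS + 8.66 = 0, giving V_DS = 0.57 V (the root below V_ov).
I_D = (8.66 − 0.57) / 5.21 = 1.55 mA.

I_D = 1.55 mA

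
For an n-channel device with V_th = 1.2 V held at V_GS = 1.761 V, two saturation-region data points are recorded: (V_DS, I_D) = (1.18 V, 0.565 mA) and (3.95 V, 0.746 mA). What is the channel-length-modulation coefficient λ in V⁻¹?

With V_GS fixed, I_D ∝ (1 + λ V_DS) in saturation, so I_D2/I_D1 = (1 + λ V_DS2)/(1 + λ V_DS1).
0.746/0.565 = 1.32 = (1 + 3.95 λ)/(1 + 1.18 λ).
Solving: λ (I_D1 V_DS2 − I_D2 V_DS1) = I_D2 − I_D1, so λ = (0.746 − 0.565) / (0.565 × 3.95 − 0.746 × 1.18) = 0.181 / 1.35 = 0.134 V⁻¹.

λ = 0.134 V⁻¹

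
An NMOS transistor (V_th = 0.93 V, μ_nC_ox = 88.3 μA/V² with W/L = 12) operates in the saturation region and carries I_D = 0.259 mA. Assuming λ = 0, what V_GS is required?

k_n = μ_nC_ox · (W/L) = 1.06 mA/V².
In saturation I_D = ½ k_n (V_GS − V_th)², so V_GS − V_th = √(2 I_D / k_n) = √(2 × 0.259 / 1.06) = 0.699 V.
V_GS = 0.93 + 0.699 = 1.63 V.

V_GS = 1.63 V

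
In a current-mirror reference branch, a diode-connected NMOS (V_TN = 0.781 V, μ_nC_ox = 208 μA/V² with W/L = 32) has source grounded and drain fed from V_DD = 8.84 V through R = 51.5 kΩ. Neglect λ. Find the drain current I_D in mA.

I_D = 0.152 mA

With gate tied to drain, V_GS = V_DS ≥ V_GS − V_TN, so the device is in saturation.
k_n = μ_nC_ox · (W/L) = 6.656 mA/V².
KCL at the drain: ½ k_n (V_GS − V_TN)² = (V_DD − V_GS)/R.
Let x = V_GS − 0.781. Then 171 x² + x − 8.059 = 0, giving x = 0.214 V (positive root), so V_GS = 0.995 V.
I_D = (V_DD − V_GS)/R = (8.84 − 0.995) / 51.5 = 0.152 mA.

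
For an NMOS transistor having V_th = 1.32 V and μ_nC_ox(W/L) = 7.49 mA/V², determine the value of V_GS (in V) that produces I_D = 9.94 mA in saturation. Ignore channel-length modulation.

V_GS = 2.95 V

In saturation I_D = ½ k_n (V_GS − V_th)², so V_GS − V_th = √(2 I_D / k_n) = √(2 × 9.94 / 7.49) = 1.63 V.
V_GS = 1.32 + 1.63 = 2.95 V.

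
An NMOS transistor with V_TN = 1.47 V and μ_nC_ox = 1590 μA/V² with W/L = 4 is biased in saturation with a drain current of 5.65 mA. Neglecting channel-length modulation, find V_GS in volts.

k_n = μ_nC_ox · (W/L) = 6.36 mA/V².
In saturation I_D = ½ k_n (V_GS − V_TN)², so V_GS − V_TN = √(2 I_D / k_n) = √(2 × 5.65 / 6.36) = 1.33 V.
V_GS = 1.47 + 1.33 = 2.8 V.

V_GS = 2.80 V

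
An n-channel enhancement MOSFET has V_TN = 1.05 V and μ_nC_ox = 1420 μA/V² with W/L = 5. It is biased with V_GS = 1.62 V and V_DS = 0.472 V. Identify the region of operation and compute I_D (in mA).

k_n = μ_nC_ox · (W/L) = 7.1 mA/V².
V_ov = V_GS − V_TN = 1.62 − 1.05 = 0.57 V.
Since V_DS = 0.472 V < V_ov = 0.57 V, the device is in the triode region.
I_D = k_n [V_ov · V_DS − ½ V_DS²] = 7.1 × [0.57 × 0.472 − 0.5 × 0.472²] = 1.12 mA.

Triode; I_D = 1.12 mA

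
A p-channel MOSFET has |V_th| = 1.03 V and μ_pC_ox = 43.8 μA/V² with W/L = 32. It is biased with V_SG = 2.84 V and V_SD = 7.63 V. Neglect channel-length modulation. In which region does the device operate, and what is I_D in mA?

Saturation; I_D = 2.30 mA

k_p = μ_pC_ox · (W/L) = 1.402 mA/V².
V_ov = V_SG − |V_th| = 2.84 − 1.03 = 1.81 V.
Since V_SD = 7.63 V ≥ V_ov = 1.81 V, the device is in saturation.
I_D = ½ k_p V_ov² = 0.5 × 1.402 × 1.81² = 2.3 mA.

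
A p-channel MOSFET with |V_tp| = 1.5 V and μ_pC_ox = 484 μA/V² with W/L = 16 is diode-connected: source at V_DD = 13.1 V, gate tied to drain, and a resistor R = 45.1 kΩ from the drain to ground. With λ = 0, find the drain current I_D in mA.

I_D = 0.252 mA

With gate tied to drain, V_SG = V_SD ≥ V_SG − |V_tp|, so the device is in saturation.
k_p = μ_pC_ox · (W/L) = 7.744 mA/V².
KCL at the drain: ½ k_p (V_SG − |V_tp|)² = (V_DD − V_SG)/R.
Let x = V_SG − 1.5. Then 175 x² + x − 11.6 = 0, giving x = 0.255 V (positive root), so V_SG = 1.75 V.
I_D = (V_DD − V_SG)/R = (13.1 − 1.75) / 45.1 = 0.252 mA.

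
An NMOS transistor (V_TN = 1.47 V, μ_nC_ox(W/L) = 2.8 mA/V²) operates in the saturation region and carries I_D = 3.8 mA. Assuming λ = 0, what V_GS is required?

In saturation I_D = ½ k_n (V_GS − V_TN)², so V_GS − V_TN = √(2 I_D / k_n) = √(2 × 3.8 / 2.8) = 1.65 V.
V_GS = 1.47 + 1.65 = 3.12 V.

V_GS = 3.12 V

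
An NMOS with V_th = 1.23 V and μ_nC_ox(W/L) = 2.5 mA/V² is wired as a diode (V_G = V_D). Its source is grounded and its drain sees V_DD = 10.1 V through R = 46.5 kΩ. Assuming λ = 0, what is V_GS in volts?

V_GS = 1.61 V

With gate tied to drain, V_GS = V_DS ≥ V_GS − V_th, so the device is in saturation.
KCL at the drain: ½ k_n (V_GS − V_th)² = (V_DD − V_GS)/R.
Let x = V_GS − 1.23. Then 58.1 x² + x − 8.87 = 0, giving x = 0.382 V (positive root), so V_GS = 1.61 V.
I_D = (V_DD − V_GS)/R = (10.1 − 1.61) / 46.5 = 0.183 mA.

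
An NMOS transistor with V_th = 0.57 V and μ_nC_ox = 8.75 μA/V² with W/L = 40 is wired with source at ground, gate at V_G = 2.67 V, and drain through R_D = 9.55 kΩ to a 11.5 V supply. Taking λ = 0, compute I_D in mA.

V_GS = V_G = 2.67 V, so V_ov = 2.67 − 0.57 = 2.1 V.
k_n = μ_nC_ox · (W/L) = 0.35 mA/V².
Assume saturation: I_D = ½ k_n V_ov² = 0.5 × 0.35 × 2.1² = 0.772 mA, giving V_DS = V_DD − I_D R_D = 11.5 − 0.772 × 9.55 = 4.13 V.
V_DS = 4.13 V ≥ V_ov = 2.1 V, confirming saturation.

I_D = 0.772 mA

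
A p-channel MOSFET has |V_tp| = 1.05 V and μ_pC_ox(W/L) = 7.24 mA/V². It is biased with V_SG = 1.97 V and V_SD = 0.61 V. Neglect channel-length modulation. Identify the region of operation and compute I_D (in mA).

V_ov = V_SG − |V_tp| = 1.97 − 1.05 = 0.92 V.
Since V_SD = 0.61 V < V_ov = 0.92 V, the device is in the triode region.
I_D = k_p [V_ov · V_SD − ½ V_SD²] = 7.24 × [0.92 × 0.61 − 0.5 × 0.61²] = 2.72 mA.

Triode; I_D = 2.72 mA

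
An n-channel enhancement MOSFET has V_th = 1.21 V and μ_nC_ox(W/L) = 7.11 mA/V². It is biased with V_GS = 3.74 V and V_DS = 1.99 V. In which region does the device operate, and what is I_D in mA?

Triode; I_D = 21.7 mA

V_ov = V_GS − V_th = 3.74 − 1.21 = 2.53 V.
Since V_DS = 1.99 V < V_ov = 2.53 V, the device is in the triode region.
I_D = k_n [V_ov · V_DS − ½ V_DS²] = 7.11 × [2.53 × 1.99 − 0.5 × 1.99²] = 21.7 mA.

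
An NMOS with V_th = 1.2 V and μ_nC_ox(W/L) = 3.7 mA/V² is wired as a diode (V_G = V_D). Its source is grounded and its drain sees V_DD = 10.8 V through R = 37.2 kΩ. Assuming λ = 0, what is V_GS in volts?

With gate tied to drain, V_GS = V_DS ≥ V_GS − V_th, so the device is in saturation.
KCL at the drain: ½ k_n (V_GS − V_th)² = (V_DD − V_GS)/R.
Let x = V_GS − 1.2. Then 68.8 x² + x − 9.6 = 0, giving x = 0.366 V (positive root), so V_GS = 1.57 V.
I_D = (V_DD − V_GS)/R = (10.8 − 1.57) / 37.2 = 0.248 mA.

V_GS = 1.57 V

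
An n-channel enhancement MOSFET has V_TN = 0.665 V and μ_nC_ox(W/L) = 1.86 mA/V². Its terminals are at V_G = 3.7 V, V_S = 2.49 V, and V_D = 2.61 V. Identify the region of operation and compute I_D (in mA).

Triode; I_D = 0.108 mA

V_GS = V_G − V_S = 3.7 − 2.49 = 1.21 V; V_DS = V_D − V_S = 2.61 − 2.49 = 0.12 V.
V_ov = V_GS − V_TN = 1.21 − 0.665 = 0.545 V.
Since V_DS = 0.12 V < V_ov = 0.545 V, the device is in the triode region.
I_D = k_n [V_ov · V_DS − ½ V_DS²] = 1.86 × [0.545 × 0.12 − 0.5 × 0.12²] = 0.108 mA.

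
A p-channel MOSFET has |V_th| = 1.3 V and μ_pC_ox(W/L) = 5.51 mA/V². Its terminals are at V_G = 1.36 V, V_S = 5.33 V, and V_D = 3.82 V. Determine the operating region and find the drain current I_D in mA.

V_SG = V_S − V_G = 5.33 − 1.36 = 3.97 V; V_SD = V_S − V_D = 5.33 − 3.82 = 1.51 V.
V_ov = V_SG − |V_th| = 3.97 − 1.3 = 2.67 V.
Since V_SD = 1.51 V < V_ov = 2.67 V, the device is in the triode region.
I_D = k_p [V_ov · V_SD − ½ V_SD²] = 5.51 × [2.67 × 1.51 − 0.5 × 1.51²] = 15.9 mA.

Triode; I_D = 15.9 mA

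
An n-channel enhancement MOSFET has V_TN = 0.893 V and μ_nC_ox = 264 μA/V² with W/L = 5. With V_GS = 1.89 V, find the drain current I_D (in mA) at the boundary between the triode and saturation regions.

I_D = 0.656 mA

At the boundary V_DS = V_ov = V_GS − V_TN = 1.89 − 0.893 = 0.997 V.
k_n = μ_nC_ox · (W/L) = 1.32 mA/V².
I_D = ½ k_n V_ov² = 0.5 × 1.32 × 0.997² = 0.656 mA.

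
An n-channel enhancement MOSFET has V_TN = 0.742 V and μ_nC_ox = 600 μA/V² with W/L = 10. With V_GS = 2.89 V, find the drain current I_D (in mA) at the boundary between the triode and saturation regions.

I_D = 13.8 mA

At the boundary V_DS = V_ov = V_GS − V_TN = 2.89 − 0.742 = 2.15 V.
k_n = μ_nC_ox · (W/L) = 6 mA/V².
I_D = ½ k_n V_ov² = 0.5 × 6 × 2.15² = 13.8 mA.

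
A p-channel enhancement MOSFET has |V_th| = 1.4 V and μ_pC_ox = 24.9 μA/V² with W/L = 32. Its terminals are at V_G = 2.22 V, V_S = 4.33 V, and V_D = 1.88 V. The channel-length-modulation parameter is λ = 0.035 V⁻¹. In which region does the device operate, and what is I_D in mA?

V_SG = V_S − V_G = 4.33 − 2.22 = 2.11 V; V_SD = V_S − V_D = 4.33 − 1.88 = 2.45 V.
k_p = μ_pC_ox · (W/L) = 0.7968 mA/V².
V_ov = V_SG − |V_th| = 2.11 − 1.4 = 0.71 V.
Since V_SD = 2.45 V ≥ V_ov = 0.71 V, the device is in saturation.
I_D = ½ k_p V_ov² (1 + λ V_SD) = 0.5 × 0.7968 × 0.71² × (1 + 0.035 × 2.45) = 0.218 mA.

Saturation; I_D = 0.218 mA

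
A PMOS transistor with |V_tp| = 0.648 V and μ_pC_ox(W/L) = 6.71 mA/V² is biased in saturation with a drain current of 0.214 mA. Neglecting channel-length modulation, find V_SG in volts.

In saturation I_D = ½ k_p (V_SG − |V_tp|)², so V_SG − |V_tp| = √(2 I_D / k_p) = √(2 × 0.214 / 6.71) = 0.253 V.
V_SG = 0.648 + 0.253 = 0.901 V.

V_SG = 0.901 V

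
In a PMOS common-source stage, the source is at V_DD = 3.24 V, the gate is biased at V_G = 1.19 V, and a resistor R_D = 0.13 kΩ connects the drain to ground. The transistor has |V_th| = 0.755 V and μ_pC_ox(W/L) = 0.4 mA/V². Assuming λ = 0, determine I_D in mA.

V_SG = V_DD − V_G = 3.24 − 1.19 = 2.05 V, so V_ov = 2.05 − 0.755 = 1.3 V.
Assume saturation: I_D = ½ k_p V_ov² = 0.5 × 0.4 × 1.3² = 0.335 mA, giving V_SD = V_DD − I_D R_D = 3.24 − 0.335 × 0.13 = 3.2 V.
V_SD = 3.2 V ≥ V_ov = 1.3 V, confirming saturation.

I_D = 0.335 mA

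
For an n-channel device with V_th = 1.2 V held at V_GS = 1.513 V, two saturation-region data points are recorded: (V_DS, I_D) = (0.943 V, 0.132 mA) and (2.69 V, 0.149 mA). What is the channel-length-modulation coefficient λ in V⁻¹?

With V_GS fixed, I_D ∝ (1 + λ V_DS) in saturation, so I_D2/I_D1 = (1 + λ V_DS2)/(1 + λ V_DS1).
0.149/0.132 = 1.129 = (1 + 2.69 λ)/(1 + 0.943 λ).
Solving: λ (I_D1 V_DS2 − I_D2 V_DS1) = I_D2 − I_D1, so λ = (0.149 − 0.132) / (0.132 × 2.69 − 0.149 × 0.943) = 0.017 / 0.215 = 0.0792 V⁻¹.

λ = 0.0792 V⁻¹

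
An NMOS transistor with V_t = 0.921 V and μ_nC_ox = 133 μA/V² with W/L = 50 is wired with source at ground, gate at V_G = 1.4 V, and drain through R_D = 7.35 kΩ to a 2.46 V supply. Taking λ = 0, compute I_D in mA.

V_GS = V_G = 1.4 V, so V_ov = 1.4 − 0.921 = 0.479 V.
k_n = μ_nC_ox · (W/L) = 6.65 mA/V².
Assume saturation: I_D = ½ k_n V_ov² = 0.5 × 6.65 × 0.479² = 0.763 mA, giving V_DS = V_DD − I_D R_D = 2.46 − 0.763 × 7.35 = -3.15 V.
But -3.15 V < V_ov = 0.479 V, so the device is actually in triode.
In triode I_D = k_n[V_ov V_DS − ½ V_DS²] and I_D = (V_DD − V_DS)/R_D. Equating: 24.4 V_DS² − 24.41 V_DS + 2.46 = 0, giving V_DS = 0.114 V (the root below V_ov).
I_D = (2.46 − 0.114) / 7.35 = 0.319 mA.

I_D = 0.319 mA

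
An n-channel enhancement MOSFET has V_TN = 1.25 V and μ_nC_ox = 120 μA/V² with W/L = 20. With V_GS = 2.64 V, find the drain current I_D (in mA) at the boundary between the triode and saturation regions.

I_D = 2.32 mA

At the boundary V_DS = V_ov = V_GS − V_TN = 2.64 − 1.25 = 1.39 V.
k_n = μ_nC_ox · (W/L) = 2.4 mA/V².
I_D = ½ k_n V_ov² = 0.5 × 2.4 × 1.39² = 2.32 mA.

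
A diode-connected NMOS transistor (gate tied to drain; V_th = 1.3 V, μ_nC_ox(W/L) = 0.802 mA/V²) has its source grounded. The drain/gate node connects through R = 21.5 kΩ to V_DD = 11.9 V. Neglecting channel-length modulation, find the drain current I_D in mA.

With gate tied to drain, V_GS = V_DS ≥ V_GS − V_th, so the device is in saturation.
KCL at the drain: ½ k_n (V_GS − V_th)² = (V_DD − V_GS)/R.
Let x = V_GS − 1.3. Then 8.62 x² + x − 10.6 = 0, giving x = 1.05 V (positive root), so V_GS = 2.35 V.
I_D = (V_DD − V_GS)/R = (11.9 − 2.35) / 21.5 = 0.444 mA.

I_D = 0.444 mA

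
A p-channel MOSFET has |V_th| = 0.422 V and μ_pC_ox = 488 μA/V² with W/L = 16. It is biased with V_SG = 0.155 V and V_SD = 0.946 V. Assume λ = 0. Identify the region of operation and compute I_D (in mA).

V_SG = 0.155 V < |V_th| = 0.422 V, so the transistor is in cutoff.

Cutoff; I_D = 0 mA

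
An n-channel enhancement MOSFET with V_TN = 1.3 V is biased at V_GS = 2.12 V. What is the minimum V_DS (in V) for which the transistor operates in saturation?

V_DS,sat = 0.820 V

The boundary between triode and saturation is V_DS = V_GS − V_TN = V_ov.
V_ov = 2.12 − 1.3 = 0.82 V.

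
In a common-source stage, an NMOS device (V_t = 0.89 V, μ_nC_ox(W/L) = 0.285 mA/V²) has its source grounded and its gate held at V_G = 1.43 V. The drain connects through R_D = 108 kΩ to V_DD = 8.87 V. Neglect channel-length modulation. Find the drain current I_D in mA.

V_GS = V_G = 1.43 V, so V_ov = 1.43 − 0.89 = 0.54 V.
Assume saturation: I_D = ½ k_n V_ov² = 0.5 × 0.285 × 0.54² = 0.0416 mA, giving V_DS = V_DD − I_D R_D = 8.87 − 0.0416 × 108 = 4.38 V.
V_DS = 4.38 V ≥ V_ov = 0.54 V, confirming saturation.

I_D = 0.0416 mA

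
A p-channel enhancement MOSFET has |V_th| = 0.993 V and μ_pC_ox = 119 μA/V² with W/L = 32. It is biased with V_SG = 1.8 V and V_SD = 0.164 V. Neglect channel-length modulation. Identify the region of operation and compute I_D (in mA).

Triode; I_D = 0.453 mA

k_p = μ_pC_ox · (W/L) = 3.808 mA/V².
V_ov = V_SG − |V_th| = 1.8 − 0.993 = 0.807 V.
Since V_SD = 0.164 V < V_ov = 0.807 V, the device is in the triode region.
I_D = k_p [V_ov · V_SD − ½ V_SD²] = 3.808 × [0.807 × 0.164 − 0.5 × 0.164²] = 0.453 mA.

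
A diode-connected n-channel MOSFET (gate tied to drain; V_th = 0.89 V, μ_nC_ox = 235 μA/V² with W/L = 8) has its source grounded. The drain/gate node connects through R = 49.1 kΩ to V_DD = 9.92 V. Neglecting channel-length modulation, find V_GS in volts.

V_GS = 1.32 V

With gate tied to drain, V_GS = V_DS ≥ V_GS − V_th, so the device is in saturation.
k_n = μ_nC_ox · (W/L) = 1.88 mA/V².
KCL at the drain: ½ k_n (V_GS − V_th)² = (V_DD − V_GS)/R.
Let x = V_GS − 0.89. Then 46.2 x² + x − 9.03 = 0, giving x = 0.432 V (positive root), so V_GS = 1.32 V.
I_D = (V_DD − V_GS)/R = (9.92 − 1.32) / 49.1 = 0.175 mA.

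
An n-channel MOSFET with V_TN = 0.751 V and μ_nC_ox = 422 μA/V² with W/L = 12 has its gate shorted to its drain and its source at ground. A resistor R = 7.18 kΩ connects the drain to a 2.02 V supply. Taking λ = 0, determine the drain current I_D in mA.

With gate tied to drain, V_GS = V_DS ≥ V_GS − V_TN, so the device is in saturation.
k_n = μ_nC_ox · (W/L) = 5.064 mA/V².
KCL at the drain: ½ k_n (V_GS − V_TN)² = (V_DD − V_GS)/R.
Let x = V_GS − 0.751. Then 18.2 x² + x − 1.269 = 0, giving x = 0.238 V (positive root), so V_GS = 0.989 V.
I_D = (V_DD − V_GS)/R = (2.02 − 0.989) / 7.18 = 0.144 mA.

I_D = 0.144 mA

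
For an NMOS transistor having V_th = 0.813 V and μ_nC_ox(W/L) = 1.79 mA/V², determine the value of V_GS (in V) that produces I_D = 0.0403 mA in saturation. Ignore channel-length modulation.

In saturation I_D = ½ k_n (V_GS − V_th)², so V_GS − V_th = √(2 I_D / k_n) = √(2 × 0.0403 / 1.79) = 0.212 V.
V_GS = 0.813 + 0.212 = 1.03 V.

V_GS = 1.03 V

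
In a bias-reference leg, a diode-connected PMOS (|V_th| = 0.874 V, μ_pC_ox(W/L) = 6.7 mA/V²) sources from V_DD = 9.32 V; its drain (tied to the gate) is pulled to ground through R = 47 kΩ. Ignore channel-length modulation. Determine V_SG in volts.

V_SG = 1.10 V

With gate tied to drain, V_SG = V_SD ≥ V_SG − |V_th|, so the device is in saturation.
KCL at the drain: ½ k_p (V_SG − |V_th|)² = (V_DD − V_SG)/R.
Let x = V_SG − 0.874. Then 157 x² + x − 8.446 = 0, giving x = 0.228 V (positive root), so V_SG = 1.1 V.
I_D = (V_DD − V_SG)/R = (9.32 − 1.1) / 47 = 0.175 mA.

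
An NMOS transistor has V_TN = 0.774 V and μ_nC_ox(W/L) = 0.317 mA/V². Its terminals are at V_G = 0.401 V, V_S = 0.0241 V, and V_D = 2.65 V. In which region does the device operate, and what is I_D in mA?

Cutoff; I_D = 0 mA

V_GS = V_G − V_S = 0.401 − 0.0241 = 0.377 V; V_DS = V_D − V_S = 2.65 − 0.0241 = 2.63 V.
V_GS = 0.377 V < V_TN = 0.774 V, so the transistor is in cutoff.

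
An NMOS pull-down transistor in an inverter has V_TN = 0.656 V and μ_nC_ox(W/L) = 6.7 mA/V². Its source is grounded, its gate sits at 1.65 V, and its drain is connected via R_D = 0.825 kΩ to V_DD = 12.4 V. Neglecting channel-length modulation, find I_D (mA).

I_D = 3.31 mA

V_GS = V_G = 1.65 V, so V_ov = 1.65 − 0.656 = 0.994 V.
Assume saturation: I_D = ½ k_n V_ov² = 0.5 × 6.7 × 0.994² = 3.31 mA, giving V_DS = V_DD − I_D R_D = 12.4 − 3.31 × 0.825 = 9.67 V.
V_DS = 9.67 V ≥ V_ov = 0.994 V, confirming saturation.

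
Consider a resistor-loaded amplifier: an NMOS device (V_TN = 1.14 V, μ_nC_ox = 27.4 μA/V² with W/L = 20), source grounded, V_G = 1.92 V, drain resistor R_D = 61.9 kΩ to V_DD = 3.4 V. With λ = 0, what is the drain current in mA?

V_GS = V_G = 1.92 V, so V_ov = 1.92 − 1.14 = 0.78 V.
k_n = μ_nC_ox · (W/L) = 0.548 mA/V².
Assume saturation: I_D = ½ k_n V_ov² = 0.5 × 0.548 × 0.78² = 0.167 mA, giving V_DS = V_DD − I_D R_D = 3.4 − 0.167 × 61.9 = -6.92 V.
But -6.92 V < V_ov = 0.78 V, so the device is actually in triode.
In triode I_D = k_n[V_ov V_DS − ½ V_DS²] and I_D = (V_DD − V_DS)/R_D. Equating: 17 V_DS² − 27.46 V_DS + 3.4 = 0, giving V_DS = 0.135 V (the root below V_ov).
I_D = (3.4 − 0.135) / 61.9 = 0.0527 mA.

I_D = 0.0527 mA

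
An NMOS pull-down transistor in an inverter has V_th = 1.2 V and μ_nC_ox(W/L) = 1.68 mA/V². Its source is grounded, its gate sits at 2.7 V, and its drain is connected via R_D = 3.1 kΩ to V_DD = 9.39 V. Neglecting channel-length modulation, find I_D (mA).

V_GS = V_G = 2.7 V, so V_ov = 2.7 − 1.2 = 1.5 V.
Assume saturation: I_D = ½ k_n V_ov² = 0.5 × 1.68 × 1.5² = 1.89 mA, giving V_DS = V_DD − I_D R_D = 9.39 − 1.89 × 3.1 = 3.53 V.
V_DS = 3.53 V ≥ V_ov = 1.5 V, confirming saturation.

I_D = 1.89 mA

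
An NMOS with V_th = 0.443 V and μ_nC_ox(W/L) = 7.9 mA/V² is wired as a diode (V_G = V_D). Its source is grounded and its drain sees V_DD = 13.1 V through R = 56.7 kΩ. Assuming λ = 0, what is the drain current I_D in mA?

I_D = 0.219 mA

With gate tied to drain, V_GS = V_DS ≥ V_GS − V_th, so the device is in saturation.
KCL at the drain: ½ k_n (V_GS − V_th)² = (V_DD − V_GS)/R.
Let x = V_GS − 0.443. Then 224 x² + x − 12.66 = 0, giving x = 0.236 V (positive root), so V_GS = 0.679 V.
I_D = (V_DD − V_GS)/R = (13.1 − 0.679) / 56.7 = 0.219 mA.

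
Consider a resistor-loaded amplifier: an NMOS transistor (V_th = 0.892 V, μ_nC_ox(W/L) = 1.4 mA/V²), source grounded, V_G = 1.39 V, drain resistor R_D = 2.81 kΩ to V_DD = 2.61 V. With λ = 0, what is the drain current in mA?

V_GS = V_G = 1.39 V, so V_ov = 1.39 − 0.892 = 0.498 V.
Assume saturation: I_D = ½ k_n V_ov² = 0.5 × 1.4 × 0.498² = 0.174 mA, giving V_DS = V_DD − I_D R_D = 2.61 − 0.174 × 2.81 = 2.12 V.
V_DS = 2.12 V ≥ V_ov = 0.498 V, confirming saturation.

I_D = 0.174 mA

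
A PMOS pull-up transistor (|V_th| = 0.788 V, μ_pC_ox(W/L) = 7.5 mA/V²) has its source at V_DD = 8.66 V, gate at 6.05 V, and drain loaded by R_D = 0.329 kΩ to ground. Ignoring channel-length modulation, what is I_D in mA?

V_SG = V_DD − V_G = 8.66 − 6.05 = 2.61 V, so V_ov = 2.61 − 0.788 = 1.82 V.
Assume saturation: I_D = ½ k_p V_ov² = 0.5 × 7.5 × 1.82² = 12.4 mA, giving V_SD = V_DD − I_D R_D = 8.66 − 12.4 × 0.329 = 4.56 V.
V_SD = 4.56 V ≥ V_ov = 1.82 V, confirming saturation.

I_D = 12.4 mA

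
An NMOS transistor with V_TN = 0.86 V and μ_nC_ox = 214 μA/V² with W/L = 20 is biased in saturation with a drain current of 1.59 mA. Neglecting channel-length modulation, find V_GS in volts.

k_n = μ_nC_ox · (W/L) = 4.28 mA/V².
In saturation I_D = ½ k_n (V_GS − V_TN)², so V_GS − V_TN = √(2 I_D / k_n) = √(2 × 1.59 / 4.28) = 0.862 V.
V_GS = 0.86 + 0.862 = 1.72 V.

V_GS = 1.72 V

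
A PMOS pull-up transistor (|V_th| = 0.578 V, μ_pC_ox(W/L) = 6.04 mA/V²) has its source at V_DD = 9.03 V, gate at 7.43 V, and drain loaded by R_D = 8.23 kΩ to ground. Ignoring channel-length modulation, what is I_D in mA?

V_SG = V_DD − V_G = 9.03 − 7.43 = 1.6 V, so V_ov = 1.6 − 0.578 = 1.02 V.
Assume saturation: I_D = ½ k_p V_ov² = 0.5 × 6.04 × 1.02² = 3.15 mA, giving V_SD = V_DD − I_D R_D = 9.03 − 3.15 × 8.23 = -16.9 V.
But -16.9 V < V_ov = 1.02 V, so the device is actually in triode.
In triode I_D = k_p[V_ov V_SD − ½ V_SD²] and I_D = (V_DD − V_SD)/R_D. Equating: 24.9 V_SD² − 51.8 V_SD + 9.03 = 0, giving V_SD = 0.192 V (the root below V_ov).
I_D = (9.03 − 0.192) / 8.23 = 1.07 mA.

I_D = 1.07 mA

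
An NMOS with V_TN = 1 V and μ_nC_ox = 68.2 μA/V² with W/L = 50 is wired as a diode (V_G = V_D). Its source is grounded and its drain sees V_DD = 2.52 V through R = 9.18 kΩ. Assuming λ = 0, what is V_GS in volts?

With gate tied to drain, V_GS = V_DS ≥ V_GS − V_TN, so the device is in saturation.
k_n = μ_nC_ox · (W/L) = 3.41 mA/V².
KCL at the drain: ½ k_n (V_GS − V_TN)² = (V_DD − V_GS)/R.
Let x = V_GS − 1. Then 15.7 x² + x − 1.52 = 0, giving x = 0.281 V (positive root), so V_GS = 1.28 V.
I_D = (V_DD − V_GS)/R = (2.52 − 1.28) / 9.18 = 0.135 mA.

V_GS = 1.28 V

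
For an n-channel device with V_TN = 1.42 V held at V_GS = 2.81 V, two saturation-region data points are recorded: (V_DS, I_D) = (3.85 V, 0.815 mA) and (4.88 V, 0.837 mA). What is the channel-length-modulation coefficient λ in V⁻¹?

λ = 0.0291 V⁻¹

With V_GS fixed, I_D ∝ (1 + λ V_DS) in saturation, so I_D2/I_D1 = (1 + λ V_DS2)/(1 + λ V_DS1).
0.837/0.815 = 1.027 = (1 + 4.88 λ)/(1 + 3.85 λ).
Solving: λ (I_D1 V_DS2 − I_D2 V_DS1) = I_D2 − I_D1, so λ = (0.837 − 0.815) / (0.815 × 4.88 − 0.837 × 3.85) = 0.022 / 0.755 = 0.0291 V⁻¹.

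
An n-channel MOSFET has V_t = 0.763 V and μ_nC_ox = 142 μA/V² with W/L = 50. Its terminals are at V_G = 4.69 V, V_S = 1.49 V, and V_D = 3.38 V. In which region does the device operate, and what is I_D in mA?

Triode; I_D = 20.0 mA

V_GS = V_G − V_S = 4.69 − 1.49 = 3.2 V; V_DS = V_D − V_S = 3.38 − 1.49 = 1.89 V.
k_n = μ_nC_ox · (W/L) = 7.1 mA/V².
V_ov = V_GS − V_t = 3.2 − 0.763 = 2.44 V.
Since V_DS = 1.89 V < V_ov = 2.44 V, the device is in the triode region.
I_D = k_n [V_ov · V_DS − ½ V_DS²] = 7.1 × [2.44 × 1.89 − 0.5 × 1.89²] = 20 mA.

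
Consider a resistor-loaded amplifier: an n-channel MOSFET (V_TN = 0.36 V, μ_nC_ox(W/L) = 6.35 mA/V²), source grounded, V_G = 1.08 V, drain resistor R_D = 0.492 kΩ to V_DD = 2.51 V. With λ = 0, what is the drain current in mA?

V_GS = V_G = 1.08 V, so V_ov = 1.08 − 0.36 = 0.72 V.
Assume saturation: I_D = ½ k_n V_ov² = 0.5 × 6.35 × 0.72² = 1.65 mA, giving V_DS = V_DD − I_D R_D = 2.51 − 1.65 × 0.492 = 1.7 V.
V_DS = 1.7 V ≥ V_ov = 0.72 V, confirming saturation.

I_D = 1.65 mA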